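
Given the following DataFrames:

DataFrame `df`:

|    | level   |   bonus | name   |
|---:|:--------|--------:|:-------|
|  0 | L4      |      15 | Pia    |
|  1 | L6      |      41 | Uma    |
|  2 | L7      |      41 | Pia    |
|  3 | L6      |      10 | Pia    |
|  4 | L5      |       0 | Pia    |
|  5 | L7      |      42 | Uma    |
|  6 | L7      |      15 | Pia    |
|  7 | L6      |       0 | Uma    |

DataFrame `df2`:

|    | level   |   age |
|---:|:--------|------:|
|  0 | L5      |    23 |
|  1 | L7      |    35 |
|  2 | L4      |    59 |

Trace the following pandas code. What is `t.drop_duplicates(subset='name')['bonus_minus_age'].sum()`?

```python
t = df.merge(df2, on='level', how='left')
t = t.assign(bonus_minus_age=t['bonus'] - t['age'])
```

merge on 'level' (how='left') → 8 rows:
  level  bonus name   age
0    L4     15  Pia  59.0
1    L6     41  Uma   NaN
2    L7     41  Pia  35.0
3    L6     10  Pia   NaN
4    L5      0  Pia  23.0
5    L7     42  Uma  35.0
6    L7     15  Pia  35.0
7    L6      0  Uma   NaN
add column bonus_minus_age = t['bonus'] - t['age']:
  level  bonus name   age  bonus_minus_age
0    L4     15  Pia  59.0            -44.0
1    L6     41  Uma   NaN              NaN
2    L7     41  Pia  35.0              6.0
3    L6     10  Pia   NaN              NaN
4    L5      0  Pia  23.0            -23.0
5    L7     42  Uma  35.0              7.0
6    L7     15  Pia  35.0            -20.0
7    L6      0  Uma   NaN              NaN
drop duplicate name (keep=first):
  level  bonus name   age  bonus_minus_age
0    L4     15  Pia  59.0            -44.0
1    L6     41  Uma   NaN              NaN
So sum() = -44.0.

-44.0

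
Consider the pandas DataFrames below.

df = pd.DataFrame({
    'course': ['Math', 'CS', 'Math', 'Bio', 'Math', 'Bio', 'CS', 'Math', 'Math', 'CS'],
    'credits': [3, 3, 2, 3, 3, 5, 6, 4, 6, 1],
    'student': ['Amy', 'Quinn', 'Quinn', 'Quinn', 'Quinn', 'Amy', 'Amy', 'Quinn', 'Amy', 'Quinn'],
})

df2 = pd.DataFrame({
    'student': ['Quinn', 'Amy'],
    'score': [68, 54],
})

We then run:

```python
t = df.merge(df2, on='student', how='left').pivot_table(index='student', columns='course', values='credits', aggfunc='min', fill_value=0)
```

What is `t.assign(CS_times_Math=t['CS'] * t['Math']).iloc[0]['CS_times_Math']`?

18

merge on 'student' (how='left') → 10 rows:
  course  credits student  score
0   Math        3     Amy     54
1     CS        3   Quinn     68
2   Math        2   Quinn     68
3    Bio        3   Quinn     68
4   Math        3   Quinn     68
5    Bio        5     Amy     54
6     CS        6     Amy     54
7   Math        4   Quinn     68
8   Math        6     Amy     54
9     CS        1   Quinn     68
pivot: rows=student, cols=course, min(credits):
course   Bio  CS  Math
student               
Amy        5   6     3
Quinn      3   1     2
add column CS_times_Math = t['CS'] * t['Math']:
course   Bio  CS  Math  CS_times_Math
student                              
Amy        5   6     3             18
Quinn      3   1     2              2
value at position 0, column 'CS_times_Math' → 18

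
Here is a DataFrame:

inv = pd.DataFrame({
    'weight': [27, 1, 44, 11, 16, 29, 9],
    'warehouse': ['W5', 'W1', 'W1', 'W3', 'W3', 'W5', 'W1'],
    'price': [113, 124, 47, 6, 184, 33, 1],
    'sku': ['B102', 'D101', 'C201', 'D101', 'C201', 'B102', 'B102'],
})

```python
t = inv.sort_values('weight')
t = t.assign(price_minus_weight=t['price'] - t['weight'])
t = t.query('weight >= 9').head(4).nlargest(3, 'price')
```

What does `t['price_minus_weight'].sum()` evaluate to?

249

sort by weight:
   weight warehouse  price   sku
1       1        W1    124  D101
6       9        W1      1  B102
3      11        W3      6  D101
4      16        W3    184  C201
0      27        W5    113  B102
5      29        W5     33  B102
2      44        W1     47  C201
add column price_minus_weight = t['price'] - t['weight']:
   weight warehouse  price   sku  price_minus_weight
1       1        W1    124  D101                 123
6       9        W1      1  B102                  -8
3      11        W3      6  D101                  -5
4      16        W3    184  C201                 168
0      27        W5    113  B102                  86
5      29        W5     33  B102                   4
2      44        W1     47  C201                   3
filter rows where weight >= 9:
   weight warehouse  price   sku  price_minus_weight
6       9        W1      1  B102                  -8
3      11        W3      6  D101                  -5
4      16        W3    184  C201                 168
0      27        W5    113  B102                  86
5      29        W5     33  B102                   4
2      44        W1     47  C201                   3
take first 4 rows:
   weight warehouse  price   sku  price_minus_weight
6       9        W1      1  B102                  -8
3      11        W3      6  D101                  -5
4      16        W3    184  C201                 168
0      27        W5    113  B102                  86
take 3 rows with largest price:
   weight warehouse  price   sku  price_minus_weight
4      16        W3    184  C201                 168
0      27        W5    113  B102                  86
3      11        W3      6  D101                  -5
The sum of column 'price_minus_weight' is 249.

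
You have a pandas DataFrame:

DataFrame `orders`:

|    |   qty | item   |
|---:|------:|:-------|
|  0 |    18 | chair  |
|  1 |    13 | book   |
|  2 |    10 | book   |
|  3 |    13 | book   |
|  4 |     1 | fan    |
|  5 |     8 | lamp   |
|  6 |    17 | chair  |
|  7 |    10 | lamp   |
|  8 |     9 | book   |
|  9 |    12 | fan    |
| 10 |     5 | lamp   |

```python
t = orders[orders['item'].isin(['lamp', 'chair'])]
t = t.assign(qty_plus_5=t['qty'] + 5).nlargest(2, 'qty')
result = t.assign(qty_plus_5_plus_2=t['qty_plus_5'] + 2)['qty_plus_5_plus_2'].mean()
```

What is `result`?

filter rows where item in ['lamp', 'chair']:
    qty   item
0    18  chair
5     8   lamp
6    17  chair
7    10   lamp
10    5   lamp
add column qty_plus_5 = t['qty'] + 5:
    qty   item  qty_plus_5
0    18  chair          23
5     8   lamp          13
6    17  chair          22
7    10   lamp          15
10    5   lamp          10
take 2 rows with largest qty:
   qty   item  qty_plus_5
0   18  chair          23
6   17  chair          22
add column qty_plus_5_plus_2 = t['qty_plus_5'] + 2:
   qty   item  qty_plus_5  qty_plus_5_plus_2
0   18  chair          23                 25
6   17  chair          22                 24
Then the mean of column 'qty_plus_5_plus_2': 24.5

24.5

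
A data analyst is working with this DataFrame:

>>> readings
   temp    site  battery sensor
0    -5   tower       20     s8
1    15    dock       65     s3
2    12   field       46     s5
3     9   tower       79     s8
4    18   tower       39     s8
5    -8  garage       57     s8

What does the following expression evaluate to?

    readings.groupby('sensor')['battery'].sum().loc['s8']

group by sensor, sum of battery:
sensor
s3     65
s5     46
s8    195
Name: battery, dtype: int64
Finally, value at index 's8' = 195.

195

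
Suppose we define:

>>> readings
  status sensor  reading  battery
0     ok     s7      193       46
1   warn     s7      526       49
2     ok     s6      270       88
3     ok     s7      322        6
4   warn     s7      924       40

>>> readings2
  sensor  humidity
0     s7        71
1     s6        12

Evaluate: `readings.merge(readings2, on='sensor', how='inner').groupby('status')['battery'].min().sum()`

merge on 'sensor' (how='inner') → 5 rows:
  status sensor  reading  battery  humidity
0     ok     s7      193       46        71
1   warn     s7      526       49        71
2     ok     s6      270       88        12
3     ok     s7      322        6        71
4   warn     s7      924       40        71
group by status, min of battery:
status
ok       6
warn    40
Name: battery, dtype: int64

46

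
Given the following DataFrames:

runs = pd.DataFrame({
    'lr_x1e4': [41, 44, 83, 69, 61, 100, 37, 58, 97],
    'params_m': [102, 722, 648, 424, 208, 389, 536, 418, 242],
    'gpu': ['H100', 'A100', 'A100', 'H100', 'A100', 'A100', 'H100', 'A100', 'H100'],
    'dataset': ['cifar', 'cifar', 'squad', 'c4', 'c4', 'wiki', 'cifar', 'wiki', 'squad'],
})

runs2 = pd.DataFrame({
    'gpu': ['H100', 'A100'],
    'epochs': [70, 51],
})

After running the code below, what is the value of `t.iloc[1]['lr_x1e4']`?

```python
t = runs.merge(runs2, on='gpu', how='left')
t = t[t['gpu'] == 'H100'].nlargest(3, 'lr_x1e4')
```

merge on 'gpu' (how='left') → 9 rows:
   lr_x1e4  params_m   gpu dataset  epochs
0       41       102  H100   cifar      70
1       44       722  A100   cifar      51
2       83       648  A100   squad      51
3       69       424  H100      c4      70
4       61       208  A100      c4      51
5      100       389  A100    wiki      51
6       37       536  H100   cifar      70
7       58       418  A100    wiki      51
8       97       242  H100   squad      70
filter rows where gpu == 'H100':
   lr_x1e4  params_m   gpu dataset  epochs
0       41       102  H100   cifar      70
3       69       424  H100      c4      70
6       37       536  H100   cifar      70
8       97       242  H100   squad      70
take 3 rows with largest lr_x1e4:
   lr_x1e4  params_m   gpu dataset  epochs
8       97       242  H100   squad      70
3       69       424  H100      c4      70
0       41       102  H100   cifar      70
Taking the value at position 1, column 'lr_x1e4' gives 69.

69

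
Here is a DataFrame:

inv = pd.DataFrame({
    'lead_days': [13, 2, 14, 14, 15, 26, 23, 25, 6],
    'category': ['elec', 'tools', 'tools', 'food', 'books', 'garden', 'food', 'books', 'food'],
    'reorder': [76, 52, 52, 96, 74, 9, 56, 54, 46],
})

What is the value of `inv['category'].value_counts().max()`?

value_counts of category:
category
food      3
tools     2
books     2
elec      1
garden    1
Name: count, dtype: int64
Finally, max of the resulting series = 3.

3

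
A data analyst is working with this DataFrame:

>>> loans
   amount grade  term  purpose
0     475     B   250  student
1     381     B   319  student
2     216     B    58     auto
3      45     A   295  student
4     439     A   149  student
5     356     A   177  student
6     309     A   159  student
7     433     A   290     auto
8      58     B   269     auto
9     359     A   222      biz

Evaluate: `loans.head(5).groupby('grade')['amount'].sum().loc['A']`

take first 5 rows:
   amount grade  term  purpose
0     475     B   250  student
1     381     B   319  student
2     216     B    58     auto
3      45     A   295  student
4     439     A   149  student
group by grade, sum of amount:
grade
A     484
B    1072
Name: amount, dtype: int64

484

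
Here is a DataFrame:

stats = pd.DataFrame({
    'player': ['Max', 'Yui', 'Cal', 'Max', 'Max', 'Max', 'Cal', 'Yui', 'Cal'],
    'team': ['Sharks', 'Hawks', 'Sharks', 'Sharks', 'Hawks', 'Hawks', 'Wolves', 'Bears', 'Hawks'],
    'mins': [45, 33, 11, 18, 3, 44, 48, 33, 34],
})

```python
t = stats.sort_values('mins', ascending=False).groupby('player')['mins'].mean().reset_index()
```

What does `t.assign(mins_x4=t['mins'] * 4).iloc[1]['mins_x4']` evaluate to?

sort by mins descending:
  player    team  mins
6    Cal  Wolves    48
0    Max  Sharks    45
5    Max   Hawks    44
8    Cal   Hawks    34
1    Yui   Hawks    33
7    Yui   Bears    33
3    Max  Sharks    18
2    Cal  Sharks    11
4    Max   Hawks     3
group by player, mean of mins:
player
Cal    31.0
Max    27.5
Yui    33.0
Name: mins, dtype: float64
reset_index():
  player  mins
0    Cal  31.0
1    Max  27.5
2    Yui  33.0
add column mins_x4 = t['mins'] * 4:
  player  mins  mins_x4
0    Cal  31.0    124.0
1    Max  27.5    110.0
2    Yui  33.0    132.0
value at position 1, column 'mins_x4' → 110.0

110.0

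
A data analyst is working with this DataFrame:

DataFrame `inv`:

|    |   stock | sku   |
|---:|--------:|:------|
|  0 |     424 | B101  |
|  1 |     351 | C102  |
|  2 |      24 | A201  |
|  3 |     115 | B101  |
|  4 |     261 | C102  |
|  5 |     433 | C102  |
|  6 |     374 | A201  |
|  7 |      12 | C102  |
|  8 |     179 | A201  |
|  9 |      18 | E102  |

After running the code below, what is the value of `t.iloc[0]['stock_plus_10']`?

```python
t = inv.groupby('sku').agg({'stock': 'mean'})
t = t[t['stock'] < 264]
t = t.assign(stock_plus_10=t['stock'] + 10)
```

202.333333333

group by sku, mean of stock:
           stock
sku             
A201  192.333333
B101  269.500000
C102  264.250000
E102   18.000000
filter rows where stock < 264:
           stock
sku             
A201  192.333333
E102   18.000000
add column stock_plus_10 = t['stock'] + 10:
           stock  stock_plus_10
sku                            
A201  192.333333     202.333333
E102   18.000000      28.000000
Taking the value at position 0, column 'stock_plus_10' gives 202.333333333.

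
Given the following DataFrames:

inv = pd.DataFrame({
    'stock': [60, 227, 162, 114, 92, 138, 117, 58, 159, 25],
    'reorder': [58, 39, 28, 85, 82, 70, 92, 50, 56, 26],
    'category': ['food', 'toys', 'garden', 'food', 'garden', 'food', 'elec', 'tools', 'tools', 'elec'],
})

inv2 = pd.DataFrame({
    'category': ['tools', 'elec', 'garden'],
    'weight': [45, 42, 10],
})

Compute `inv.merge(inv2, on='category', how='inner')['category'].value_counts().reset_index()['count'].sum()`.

6

merge on 'category' (how='inner') → 6 rows:
   stock  reorder category  weight
0    162       28   garden      10
1     92       82   garden      10
2    117       92     elec      42
3     58       50    tools      45
4    159       56    tools      45
5     25       26     elec      42
value_counts of category:
category
garden    2
elec      2
tools     2
Name: count, dtype: int64
reset_index():
  category  count
0   garden      2
1     elec      2
2    tools      2
So sum() = 6.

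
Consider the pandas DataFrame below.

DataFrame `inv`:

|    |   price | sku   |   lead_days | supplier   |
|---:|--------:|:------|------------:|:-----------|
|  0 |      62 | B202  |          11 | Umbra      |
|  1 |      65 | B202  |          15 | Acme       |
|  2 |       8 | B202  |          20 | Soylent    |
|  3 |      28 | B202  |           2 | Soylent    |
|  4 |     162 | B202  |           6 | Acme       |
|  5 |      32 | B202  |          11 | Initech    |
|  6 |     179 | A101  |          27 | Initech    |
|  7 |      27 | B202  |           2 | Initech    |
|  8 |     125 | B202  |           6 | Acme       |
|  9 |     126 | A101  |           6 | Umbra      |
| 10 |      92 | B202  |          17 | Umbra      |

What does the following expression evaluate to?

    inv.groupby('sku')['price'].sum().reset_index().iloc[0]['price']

group by sku, sum of price:
sku
A101    305
B202    601
Name: price, dtype: int64
reset_index():
    sku  price
0  A101    305
1  B202    601
Finally, value at position 0, column 'price' = 305.

305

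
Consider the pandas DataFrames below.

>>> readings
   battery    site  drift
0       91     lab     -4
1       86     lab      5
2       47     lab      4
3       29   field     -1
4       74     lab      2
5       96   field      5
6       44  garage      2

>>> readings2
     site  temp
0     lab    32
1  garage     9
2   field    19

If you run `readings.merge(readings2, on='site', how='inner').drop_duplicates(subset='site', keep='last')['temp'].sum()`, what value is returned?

merge on 'site' (how='inner') → 7 rows:
   battery    site  drift  temp
0       91     lab     -4    32
1       86     lab      5    32
2       47     lab      4    32
3       29   field     -1    19
4       74     lab      2    32
5       96   field      5    19
6       44  garage      2     9
drop duplicate site (keep=last):
   battery    site  drift  temp
4       74     lab      2    32
5       96   field      5    19
6       44  garage      2     9
Reading off the sum of column 'temp', we get 60.

60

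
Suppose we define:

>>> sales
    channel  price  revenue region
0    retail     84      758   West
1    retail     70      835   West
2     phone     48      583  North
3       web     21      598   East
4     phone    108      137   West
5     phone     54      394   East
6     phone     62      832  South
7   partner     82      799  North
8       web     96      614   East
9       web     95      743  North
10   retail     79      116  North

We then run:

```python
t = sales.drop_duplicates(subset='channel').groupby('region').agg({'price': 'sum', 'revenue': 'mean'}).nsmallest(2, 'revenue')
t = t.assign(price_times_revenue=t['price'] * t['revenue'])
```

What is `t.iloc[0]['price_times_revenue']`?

drop duplicate channel (keep=first):
   channel  price  revenue region
0   retail     84      758   West
2    phone     48      583  North
3      web     21      598   East
7  partner     82      799  North
group by region: sum(price), mean(revenue):
        price  revenue
region                
East       21    598.0
North     130    691.0
West       84    758.0
take 2 rows with smallest revenue:
        price  revenue
region                
East       21    598.0
North     130    691.0
add column price_times_revenue = t['price'] * t['revenue']:
        price  revenue  price_times_revenue
region                                     
East       21    598.0              12558.0
North     130    691.0              89830.0
value at position 0, column 'price_times_revenue' → 12558.0

12558.0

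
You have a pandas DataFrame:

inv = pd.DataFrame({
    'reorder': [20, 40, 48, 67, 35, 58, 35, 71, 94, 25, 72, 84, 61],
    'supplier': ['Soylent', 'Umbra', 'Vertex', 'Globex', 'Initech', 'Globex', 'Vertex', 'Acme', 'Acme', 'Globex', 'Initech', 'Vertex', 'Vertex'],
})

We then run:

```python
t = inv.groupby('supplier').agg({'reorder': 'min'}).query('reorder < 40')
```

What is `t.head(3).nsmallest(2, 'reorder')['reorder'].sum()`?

group by supplier, min of reorder:
          reorder
supplier         
Acme           71
Globex         25
Initech        35
Soylent        20
Umbra          40
Vertex         35
filter rows where reorder < 40:
          reorder
supplier         
Globex         25
Initech        35
Soylent        20
Vertex         35
take first 3 rows:
          reorder
supplier         
Globex         25
Initech        35
Soylent        20
take 2 rows with smallest reorder:
          reorder
supplier         
Soylent        20
Globex         25
The sum of column 'reorder' is 45.

45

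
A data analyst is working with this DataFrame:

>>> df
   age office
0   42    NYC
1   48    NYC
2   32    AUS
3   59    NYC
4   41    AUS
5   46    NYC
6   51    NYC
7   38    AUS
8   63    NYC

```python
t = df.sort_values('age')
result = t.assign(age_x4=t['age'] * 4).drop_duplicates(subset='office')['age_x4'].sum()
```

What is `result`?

sort by age:
   age office
2   32    AUS
7   38    AUS
4   41    AUS
0   42    NYC
5   46    NYC
1   48    NYC
6   51    NYC
3   59    NYC
8   63    NYC
add column age_x4 = t['age'] * 4:
   age office  age_x4
2   32    AUS     128
7   38    AUS     152
4   41    AUS     164
0   42    NYC     168
5   46    NYC     184
1   48    NYC     192
6   51    NYC     204
3   59    NYC     236
8   63    NYC     252
drop duplicate office (keep=first):
   age office  age_x4
2   32    AUS     128
0   42    NYC     168

296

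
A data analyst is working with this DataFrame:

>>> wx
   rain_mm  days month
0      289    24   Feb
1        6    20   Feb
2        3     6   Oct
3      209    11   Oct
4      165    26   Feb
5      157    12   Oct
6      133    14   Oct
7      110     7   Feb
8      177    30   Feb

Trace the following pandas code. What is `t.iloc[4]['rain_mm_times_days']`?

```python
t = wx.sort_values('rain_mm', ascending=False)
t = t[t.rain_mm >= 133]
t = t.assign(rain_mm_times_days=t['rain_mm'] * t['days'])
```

1884

sort by rain_mm descending:
   rain_mm  days month
0      289    24   Feb
3      209    11   Oct
8      177    30   Feb
4      165    26   Feb
5      157    12   Oct
6      133    14   Oct
7      110     7   Feb
1        6    20   Feb
2        3     6   Oct
filter rows where rain_mm >= 133:
   rain_mm  days month
0      289    24   Feb
3      209    11   Oct
8      177    30   Feb
4      165    26   Feb
5      157    12   Oct
6      133    14   Oct
add column rain_mm_times_days = t['rain_mm'] * t['days']:
   rain_mm  days month  rain_mm_times_days
0      289    24   Feb                6936
3      209    11   Oct                2299
8      177    30   Feb                5310
4      165    26   Feb                4290
5      157    12   Oct                1884
6      133    14   Oct                1862
The value at position 4, column 'rain_mm_times_days' is 1884.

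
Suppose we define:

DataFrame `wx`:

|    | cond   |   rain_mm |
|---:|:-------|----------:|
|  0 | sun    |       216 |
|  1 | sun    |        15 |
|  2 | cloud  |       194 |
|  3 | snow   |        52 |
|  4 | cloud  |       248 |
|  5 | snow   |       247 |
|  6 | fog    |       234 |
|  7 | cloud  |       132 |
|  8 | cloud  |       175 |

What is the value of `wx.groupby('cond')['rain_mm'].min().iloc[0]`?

132

group by cond, min of rain_mm:
cond
cloud    132
fog      234
snow      52
sun       15
Name: rain_mm, dtype: int64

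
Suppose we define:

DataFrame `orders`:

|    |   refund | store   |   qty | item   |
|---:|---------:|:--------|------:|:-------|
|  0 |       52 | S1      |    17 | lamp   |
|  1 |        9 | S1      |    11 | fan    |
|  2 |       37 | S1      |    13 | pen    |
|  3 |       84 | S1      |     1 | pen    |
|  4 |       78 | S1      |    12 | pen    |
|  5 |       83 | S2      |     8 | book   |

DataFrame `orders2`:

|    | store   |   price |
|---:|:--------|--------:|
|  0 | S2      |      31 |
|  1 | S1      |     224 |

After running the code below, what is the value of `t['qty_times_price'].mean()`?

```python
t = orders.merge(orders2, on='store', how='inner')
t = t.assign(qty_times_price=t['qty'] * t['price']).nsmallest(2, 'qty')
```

merge on 'store' (how='inner') → 6 rows:
   refund store  qty  item  price
0      52    S1   17  lamp    224
1       9    S1   11   fan    224
2      37    S1   13   pen    224
3      84    S1    1   pen    224
4      78    S1   12   pen    224
5      83    S2    8  book     31
add column qty_times_price = t['qty'] * t['price']:
   refund store  qty  item  price  qty_times_price
0      52    S1   17  lamp    224             3808
1       9    S1   11   fan    224             2464
2      37    S1   13   pen    224             2912
3      84    S1    1   pen    224              224
4      78    S1   12   pen    224             2688
5      83    S2    8  book     31              248
take 2 rows with smallest qty:
   refund store  qty  item  price  qty_times_price
3      84    S1    1   pen    224              224
5      83    S2    8  book     31              248
The mean of column 'qty_times_price' is 236.0.

236.0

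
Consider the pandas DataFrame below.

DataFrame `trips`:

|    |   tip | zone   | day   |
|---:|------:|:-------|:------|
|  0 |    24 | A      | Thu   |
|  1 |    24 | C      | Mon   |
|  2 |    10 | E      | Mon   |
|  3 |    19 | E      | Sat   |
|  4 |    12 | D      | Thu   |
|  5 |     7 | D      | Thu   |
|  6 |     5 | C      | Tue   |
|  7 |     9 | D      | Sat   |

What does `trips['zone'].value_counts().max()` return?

3

value_counts of zone:
zone
D    3
C    2
E    2
A    1
Name: count, dtype: int64
Hence 3.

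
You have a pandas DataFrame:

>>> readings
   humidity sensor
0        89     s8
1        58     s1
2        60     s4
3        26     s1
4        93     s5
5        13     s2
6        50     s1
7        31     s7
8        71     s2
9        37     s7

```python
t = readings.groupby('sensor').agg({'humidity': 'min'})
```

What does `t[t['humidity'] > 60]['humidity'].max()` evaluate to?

93

group by sensor, min of humidity:
        humidity
sensor          
s1            26
s2            13
s4            60
s5            93
s7            31
s8            89
filter rows where humidity > 60:
        humidity
sensor          
s5            93
s8            89
Reading off the max of column 'humidity', we get 93.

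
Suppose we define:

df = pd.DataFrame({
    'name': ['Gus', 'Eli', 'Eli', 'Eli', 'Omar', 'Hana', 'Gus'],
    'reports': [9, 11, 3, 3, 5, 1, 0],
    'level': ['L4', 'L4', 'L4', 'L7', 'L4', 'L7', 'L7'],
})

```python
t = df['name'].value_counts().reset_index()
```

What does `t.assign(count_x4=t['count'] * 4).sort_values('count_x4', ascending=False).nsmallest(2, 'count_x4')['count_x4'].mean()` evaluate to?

value_counts of name:
name
Eli     3
Gus     2
Omar    1
Hana    1
Name: count, dtype: int64
reset_index():
   name  count
0   Eli      3
1   Gus      2
2  Omar      1
3  Hana      1
add column count_x4 = t['count'] * 4:
   name  count  count_x4
0   Eli      3        12
1   Gus      2         8
2  Omar      1         4
3  Hana      1         4
sort by count_x4 descending:
   name  count  count_x4
0   Eli      3        12
1   Gus      2         8
2  Omar      1         4
3  Hana      1         4
take 2 rows with smallest count_x4:
   name  count  count_x4
2  Omar      1         4
3  Hana      1         4
Hence 4.0.

4.0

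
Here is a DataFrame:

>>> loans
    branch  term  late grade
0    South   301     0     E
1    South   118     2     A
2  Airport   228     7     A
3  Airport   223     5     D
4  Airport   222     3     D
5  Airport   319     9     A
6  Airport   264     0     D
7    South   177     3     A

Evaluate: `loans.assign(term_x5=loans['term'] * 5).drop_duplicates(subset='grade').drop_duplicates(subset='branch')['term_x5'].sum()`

2620

add column term_x5 = loans['term'] * 5:
    branch  term  late grade  term_x5
0    South   301     0     E     1505
1    South   118     2     A      590
2  Airport   228     7     A     1140
3  Airport   223     5     D     1115
4  Airport   222     3     D     1110
5  Airport   319     9     A     1595
6  Airport   264     0     D     1320
7    South   177     3     A      885
drop duplicate grade (keep=first):
    branch  term  late grade  term_x5
0    South   301     0     E     1505
1    South   118     2     A      590
3  Airport   223     5     D     1115
drop duplicate branch (keep=first):
    branch  term  late grade  term_x5
0    South   301     0     E     1505
3  Airport   223     5     D     1115
Finally, sum of column 'term_x5' = 2620.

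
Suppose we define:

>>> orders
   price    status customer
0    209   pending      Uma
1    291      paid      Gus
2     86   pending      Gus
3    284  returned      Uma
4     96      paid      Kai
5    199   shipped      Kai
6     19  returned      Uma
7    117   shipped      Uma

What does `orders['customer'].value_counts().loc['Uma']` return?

value_counts of customer:
customer
Uma    4
Gus    2
Kai    2
Name: count, dtype: int64
Taking the value at index 'Uma' gives 4.

4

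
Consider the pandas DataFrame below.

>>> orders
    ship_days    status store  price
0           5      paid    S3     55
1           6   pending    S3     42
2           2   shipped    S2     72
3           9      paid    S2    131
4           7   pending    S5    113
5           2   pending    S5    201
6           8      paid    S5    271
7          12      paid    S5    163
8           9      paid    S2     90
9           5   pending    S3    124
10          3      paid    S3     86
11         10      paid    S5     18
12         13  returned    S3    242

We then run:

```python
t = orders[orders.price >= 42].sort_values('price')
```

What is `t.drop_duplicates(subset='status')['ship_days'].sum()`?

26

filter rows where price >= 42:
    ship_days    status store  price
0           5      paid    S3     55
1           6   pending    S3     42
2           2   shipped    S2     72
3           9      paid    S2    131
4           7   pending    S5    113
5           2   pending    S5    201
6           8      paid    S5    271
7          12      paid    S5    163
8           9      paid    S2     90
9           5   pending    S3    124
10          3      paid    S3     86
12         13  returned    S3    242
sort by price:
    ship_days    status store  price
1           6   pending    S3     42
0           5      paid    S3     55
2           2   shipped    S2     72
10          3      paid    S3     86
8           9      paid    S2     90
4           7   pending    S5    113
9           5   pending    S3    124
3           9      paid    S2    131
7          12      paid    S5    163
5           2   pending    S5    201
12         13  returned    S3    242
6           8      paid    S5    271
drop duplicate status (keep=first):
    ship_days    status store  price
1           6   pending    S3     42
0           5      paid    S3     55
2           2   shipped    S2     72
12         13  returned    S3    242
The sum of column 'ship_days' is 26.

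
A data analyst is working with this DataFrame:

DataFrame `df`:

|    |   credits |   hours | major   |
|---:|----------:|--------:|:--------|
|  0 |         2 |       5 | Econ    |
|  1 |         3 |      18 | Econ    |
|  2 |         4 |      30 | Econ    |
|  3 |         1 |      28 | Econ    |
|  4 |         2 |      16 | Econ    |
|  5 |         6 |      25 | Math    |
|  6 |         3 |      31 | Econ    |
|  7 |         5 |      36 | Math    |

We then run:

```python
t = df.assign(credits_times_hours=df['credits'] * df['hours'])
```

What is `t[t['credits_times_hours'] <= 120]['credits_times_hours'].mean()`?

add column credits_times_hours = df['credits'] * df['hours']:
   credits  hours major  credits_times_hours
0        2      5  Econ                   10
1        3     18  Econ                   54
2        4     30  Econ                  120
3        1     28  Econ                   28
4        2     16  Econ                   32
5        6     25  Math                  150
6        3     31  Econ                   93
7        5     36  Math                  180
filter rows where credits_times_hours <= 120:
   credits  hours major  credits_times_hours
0        2      5  Econ                   10
1        3     18  Econ                   54
2        4     30  Econ                  120
3        1     28  Econ                   28
4        2     16  Econ                   32
6        3     31  Econ                   93

56.1666666667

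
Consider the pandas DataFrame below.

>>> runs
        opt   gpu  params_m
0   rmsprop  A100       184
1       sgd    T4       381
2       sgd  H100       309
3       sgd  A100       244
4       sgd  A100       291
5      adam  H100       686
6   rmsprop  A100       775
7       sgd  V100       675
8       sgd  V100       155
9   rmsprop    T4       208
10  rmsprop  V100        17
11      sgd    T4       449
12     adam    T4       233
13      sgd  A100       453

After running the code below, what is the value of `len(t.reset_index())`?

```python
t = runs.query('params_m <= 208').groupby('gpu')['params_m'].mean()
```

3

filter rows where params_m <= 208:
        opt   gpu  params_m
0   rmsprop  A100       184
8       sgd  V100       155
9   rmsprop    T4       208
10  rmsprop  V100        17
group by gpu, mean of params_m:
gpu
A100    184.0
T4      208.0
V100     86.0
Name: params_m, dtype: float64
reset_index():
    gpu  params_m
0  A100     184.0
1    T4     208.0
2  V100      86.0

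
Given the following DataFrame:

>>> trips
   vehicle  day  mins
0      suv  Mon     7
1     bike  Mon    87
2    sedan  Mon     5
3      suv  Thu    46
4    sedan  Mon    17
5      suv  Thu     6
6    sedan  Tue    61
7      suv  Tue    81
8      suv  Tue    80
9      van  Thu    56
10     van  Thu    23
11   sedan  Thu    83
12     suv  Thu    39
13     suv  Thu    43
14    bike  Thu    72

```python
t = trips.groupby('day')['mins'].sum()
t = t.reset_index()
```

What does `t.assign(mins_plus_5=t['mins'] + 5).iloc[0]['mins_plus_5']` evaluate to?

121

group by day, sum of mins:
day
Mon    116
Thu    368
Tue    222
Name: mins, dtype: int64
reset_index():
   day  mins
0  Mon   116
1  Thu   368
2  Tue   222
add column mins_plus_5 = t['mins'] + 5:
   day  mins  mins_plus_5
0  Mon   116          121
1  Thu   368          373
2  Tue   222          227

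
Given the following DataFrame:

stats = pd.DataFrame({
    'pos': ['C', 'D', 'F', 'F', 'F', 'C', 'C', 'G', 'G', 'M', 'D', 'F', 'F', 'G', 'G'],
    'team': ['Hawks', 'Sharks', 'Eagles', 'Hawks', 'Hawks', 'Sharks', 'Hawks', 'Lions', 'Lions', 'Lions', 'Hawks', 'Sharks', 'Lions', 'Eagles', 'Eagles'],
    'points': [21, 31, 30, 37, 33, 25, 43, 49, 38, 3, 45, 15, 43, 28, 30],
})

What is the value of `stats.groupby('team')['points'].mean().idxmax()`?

Hawks

group by team, mean of points:
team
Eagles    29.333333
Hawks     35.800000
Lions     33.250000
Sharks    23.666667
Name: points, dtype: float64
Reading off the label with the largest value, we get Hawks.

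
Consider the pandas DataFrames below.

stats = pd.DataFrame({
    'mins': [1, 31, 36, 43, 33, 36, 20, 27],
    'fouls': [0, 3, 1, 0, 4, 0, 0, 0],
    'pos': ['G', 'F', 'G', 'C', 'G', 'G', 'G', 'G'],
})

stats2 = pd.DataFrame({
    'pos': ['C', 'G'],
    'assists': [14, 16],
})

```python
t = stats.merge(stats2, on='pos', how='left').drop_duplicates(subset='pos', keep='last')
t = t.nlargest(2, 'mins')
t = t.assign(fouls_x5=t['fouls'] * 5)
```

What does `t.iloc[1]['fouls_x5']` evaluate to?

15

merge on 'pos' (how='left') → 8 rows:
   mins  fouls pos  assists
0     1      0   G     16.0
1    31      3   F      NaN
2    36      1   G     16.0
3    43      0   C     14.0
4    33      4   G     16.0
5    36      0   G     16.0
6    20      0   G     16.0
7    27      0   G     16.0
drop duplicate pos (keep=last):
   mins  fouls pos  assists
1    31      3   F      NaN
3    43      0   C     14.0
7    27      0   G     16.0
take 2 rows with largest mins:
   mins  fouls pos  assists
3    43      0   C     14.0
1    31      3   F      NaN
add column fouls_x5 = t['fouls'] * 5:
   mins  fouls pos  assists  fouls_x5
3    43      0   C     14.0         0
1    31      3   F      NaN        15
Hence 15.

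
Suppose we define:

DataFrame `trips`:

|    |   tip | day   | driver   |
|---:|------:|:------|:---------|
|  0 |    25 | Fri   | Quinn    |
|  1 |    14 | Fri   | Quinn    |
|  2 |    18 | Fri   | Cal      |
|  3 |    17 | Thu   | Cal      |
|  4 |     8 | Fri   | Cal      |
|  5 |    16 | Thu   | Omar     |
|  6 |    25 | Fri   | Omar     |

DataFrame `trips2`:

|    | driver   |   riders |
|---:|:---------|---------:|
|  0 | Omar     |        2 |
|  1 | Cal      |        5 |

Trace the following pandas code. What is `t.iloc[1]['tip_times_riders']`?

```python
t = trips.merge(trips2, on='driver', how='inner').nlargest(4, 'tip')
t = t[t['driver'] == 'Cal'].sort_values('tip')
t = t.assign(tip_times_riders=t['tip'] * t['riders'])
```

merge on 'driver' (how='inner') → 5 rows:
   tip  day driver  riders
0   18  Fri    Cal       5
1   17  Thu    Cal       5
2    8  Fri    Cal       5
3   16  Thu   Omar       2
4   25  Fri   Omar       2
take 4 rows with largest tip:
   tip  day driver  riders
4   25  Fri   Omar       2
0   18  Fri    Cal       5
1   17  Thu    Cal       5
3   16  Thu   Omar       2
filter rows where driver == 'Cal':
   tip  day driver  riders
0   18  Fri    Cal       5
1   17  Thu    Cal       5
sort by tip:
   tip  day driver  riders
1   17  Thu    Cal       5
0   18  Fri    Cal       5
add column tip_times_riders = t['tip'] * t['riders']:
   tip  day driver  riders  tip_times_riders
1   17  Thu    Cal       5                85
0   18  Fri    Cal       5                90
Then the value at position 1, column 'tip_times_riders': 90

90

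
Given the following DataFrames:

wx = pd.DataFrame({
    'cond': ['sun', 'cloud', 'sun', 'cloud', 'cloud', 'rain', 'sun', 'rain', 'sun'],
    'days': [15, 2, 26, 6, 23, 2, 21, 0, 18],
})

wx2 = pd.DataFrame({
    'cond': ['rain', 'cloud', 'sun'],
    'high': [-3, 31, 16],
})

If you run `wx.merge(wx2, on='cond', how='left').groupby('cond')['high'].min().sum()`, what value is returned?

merge on 'cond' (how='left') → 9 rows:
    cond  days  high
0    sun    15    16
1  cloud     2    31
2    sun    26    16
3  cloud     6    31
4  cloud    23    31
5   rain     2    -3
6    sun    21    16
7   rain     0    -3
8    sun    18    16
group by cond, min of high:
cond
cloud    31
rain     -3
sun      16
Name: high, dtype: int64

44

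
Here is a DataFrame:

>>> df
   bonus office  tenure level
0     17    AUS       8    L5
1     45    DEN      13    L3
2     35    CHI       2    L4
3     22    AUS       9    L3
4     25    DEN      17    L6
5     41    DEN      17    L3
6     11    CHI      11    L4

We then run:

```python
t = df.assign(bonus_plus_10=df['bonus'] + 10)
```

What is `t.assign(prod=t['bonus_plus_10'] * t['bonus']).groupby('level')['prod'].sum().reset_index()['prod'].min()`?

add column bonus_plus_10 = df['bonus'] + 10:
   bonus office  tenure level  bonus_plus_10
0     17    AUS       8    L5             27
1     45    DEN      13    L3             55
2     35    CHI       2    L4             45
3     22    AUS       9    L3             32
4     25    DEN      17    L6             35
5     41    DEN      17    L3             51
6     11    CHI      11    L4             21
add column prod = t['bonus_plus_10'] * t['bonus']:
   bonus office  tenure level  bonus_plus_10  prod
0     17    AUS       8    L5             27   459
1     45    DEN      13    L3             55  2475
2     35    CHI       2    L4             45  1575
3     22    AUS       9    L3             32   704
4     25    DEN      17    L6             35   875
5     41    DEN      17    L3             51  2091
6     11    CHI      11    L4             21   231
group by level, sum of prod:
level
L3    5270
L4    1806
L5     459
L6     875
Name: prod, dtype: int64
reset_index():
  level  prod
0    L3  5270
1    L4  1806
2    L5   459
3    L6   875

459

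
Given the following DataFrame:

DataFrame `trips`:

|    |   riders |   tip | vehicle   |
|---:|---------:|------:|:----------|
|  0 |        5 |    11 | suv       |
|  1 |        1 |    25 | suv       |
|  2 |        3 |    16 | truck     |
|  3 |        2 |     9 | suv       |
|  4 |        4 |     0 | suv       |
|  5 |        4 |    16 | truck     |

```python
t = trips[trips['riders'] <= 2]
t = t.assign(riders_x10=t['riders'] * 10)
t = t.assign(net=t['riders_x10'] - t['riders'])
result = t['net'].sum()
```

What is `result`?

27

filter rows where riders <= 2:
   riders  tip vehicle
1       1   25     suv
3       2    9     suv
add column riders_x10 = t['riders'] * 10:
   riders  tip vehicle  riders_x10
1       1   25     suv          10
3       2    9     suv          20
add column net = t['riders_x10'] - t['riders']:
   riders  tip vehicle  riders_x10  net
1       1   25     suv          10    9
3       2    9     suv          20   18
Taking the sum of column 'net' gives 27.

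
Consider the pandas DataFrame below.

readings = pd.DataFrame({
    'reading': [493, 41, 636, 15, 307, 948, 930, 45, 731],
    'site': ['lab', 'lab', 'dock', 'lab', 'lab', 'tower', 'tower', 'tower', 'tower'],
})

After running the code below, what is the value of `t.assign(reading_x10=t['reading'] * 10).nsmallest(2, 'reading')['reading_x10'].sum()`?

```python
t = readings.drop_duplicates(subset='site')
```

11290

drop duplicate site (keep=first):
   reading   site
0      493    lab
2      636   dock
5      948  tower
add column reading_x10 = t['reading'] * 10:
   reading   site  reading_x10
0      493    lab         4930
2      636   dock         6360
5      948  tower         9480
take 2 rows with smallest reading:
   reading  site  reading_x10
0      493   lab         4930
2      636  dock         6360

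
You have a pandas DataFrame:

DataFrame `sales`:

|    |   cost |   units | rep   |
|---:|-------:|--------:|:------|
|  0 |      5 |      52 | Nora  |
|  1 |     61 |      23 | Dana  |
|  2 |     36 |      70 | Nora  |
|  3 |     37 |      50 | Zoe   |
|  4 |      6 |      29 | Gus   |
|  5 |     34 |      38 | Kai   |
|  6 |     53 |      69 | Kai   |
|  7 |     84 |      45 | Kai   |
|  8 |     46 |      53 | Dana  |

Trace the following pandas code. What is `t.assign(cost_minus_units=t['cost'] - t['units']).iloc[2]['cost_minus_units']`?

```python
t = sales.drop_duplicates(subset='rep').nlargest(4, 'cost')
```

drop duplicate rep (keep=first):
   cost  units   rep
0     5     52  Nora
1    61     23  Dana
3    37     50   Zoe
4     6     29   Gus
5    34     38   Kai
take 4 rows with largest cost:
   cost  units   rep
1    61     23  Dana
3    37     50   Zoe
5    34     38   Kai
4     6     29   Gus
add column cost_minus_units = t['cost'] - t['units']:
   cost  units   rep  cost_minus_units
1    61     23  Dana                38
3    37     50   Zoe               -13
5    34     38   Kai                -4
4     6     29   Gus               -23
Then the value at position 2, column 'cost_minus_units': -4

-4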